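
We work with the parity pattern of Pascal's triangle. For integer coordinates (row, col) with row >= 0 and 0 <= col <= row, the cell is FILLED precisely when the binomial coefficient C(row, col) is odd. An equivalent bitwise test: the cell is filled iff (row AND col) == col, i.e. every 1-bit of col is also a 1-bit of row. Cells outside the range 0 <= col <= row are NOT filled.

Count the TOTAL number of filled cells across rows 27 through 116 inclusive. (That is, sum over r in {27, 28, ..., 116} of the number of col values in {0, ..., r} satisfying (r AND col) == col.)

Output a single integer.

Answer: 1472

Derivation:
r27=11011 pc4: +16 =16
r28=11100 pc3: +8 =24
r29=11101 pc4: +16 =40
r30=11110 pc4: +16 =56
r31=11111 pc5: +32 =88
r32=100000 pc1: +2 =90
r33=100001 pc2: +4 =94
r34=100010 pc2: +4 =98
r35=100011 pc3: +8 =106
r36=100100 pc2: +4 =110
r37=100101 pc3: +8 =118
r38=100110 pc3: +8 =126
r39=100111 pc4: +16 =142
r40=101000 pc2: +4 =146
r41=101001 pc3: +8 =154
r42=101010 pc3: +8 =162
r43=101011 pc4: +16 =178
r44=101100 pc3: +8 =186
r45=101101 pc4: +16 =202
r46=101110 pc4: +16 =218
r47=101111 pc5: +32 =250
r48=110000 pc2: +4 =254
r49=110001 pc3: +8 =262
r50=110010 pc3: +8 =270
r51=110011 pc4: +16 =286
r52=110100 pc3: +8 =294
r53=110101 pc4: +16 =310
r54=110110 pc4: +16 =326
r55=110111 pc5: +32 =358
r56=111000 pc3: +8 =366
r57=111001 pc4: +16 =382
r58=111010 pc4: +16 =398
r59=111011 pc5: +32 =430
r60=111100 pc4: +16 =446
r61=111101 pc5: +32 =478
r62=111110 pc5: +32 =510
r63=111111 pc6: +64 =574
r64=1000000 pc1: +2 =576
r65=1000001 pc2: +4 =580
r66=1000010 pc2: +4 =584
r67=1000011 pc3: +8 =592
r68=1000100 pc2: +4 =596
r69=1000101 pc3: +8 =604
r70=1000110 pc3: +8 =612
r71=1000111 pc4: +16 =628
r72=1001000 pc2: +4 =632
r73=1001001 pc3: +8 =640
r74=1001010 pc3: +8 =648
r75=1001011 pc4: +16 =664
r76=1001100 pc3: +8 =672
r77=1001101 pc4: +16 =688
r78=1001110 pc4: +16 =704
r79=1001111 pc5: +32 =736
r80=1010000 pc2: +4 =740
r81=1010001 pc3: +8 =748
r82=1010010 pc3: +8 =756
r83=1010011 pc4: +16 =772
r84=1010100 pc3: +8 =780
r85=1010101 pc4: +16 =796
r86=1010110 pc4: +16 =812
r87=1010111 pc5: +32 =844
r88=1011000 pc3: +8 =852
r89=1011001 pc4: +16 =868
r90=1011010 pc4: +16 =884
r91=1011011 pc5: +32 =916
r92=1011100 pc4: +16 =932
r93=1011101 pc5: +32 =964
r94=1011110 pc5: +32 =996
r95=1011111 pc6: +64 =1060
r96=1100000 pc2: +4 =1064
r97=1100001 pc3: +8 =1072
r98=1100010 pc3: +8 =1080
r99=1100011 pc4: +16 =1096
r100=1100100 pc3: +8 =1104
r101=1100101 pc4: +16 =1120
r102=1100110 pc4: +16 =1136
r103=1100111 pc5: +32 =1168
r104=1101000 pc3: +8 =1176
r105=1101001 pc4: +16 =1192
r106=1101010 pc4: +16 =1208
r107=1101011 pc5: +32 =1240
r108=1101100 pc4: +16 =1256
r109=1101101 pc5: +32 =1288
r110=1101110 pc5: +32 =1320
r111=1101111 pc6: +64 =1384
r112=1110000 pc3: +8 =1392
r113=1110001 pc4: +16 =1408
r114=1110010 pc4: +16 =1424
r115=1110011 pc5: +32 =1456
r116=1110100 pc4: +16 =1472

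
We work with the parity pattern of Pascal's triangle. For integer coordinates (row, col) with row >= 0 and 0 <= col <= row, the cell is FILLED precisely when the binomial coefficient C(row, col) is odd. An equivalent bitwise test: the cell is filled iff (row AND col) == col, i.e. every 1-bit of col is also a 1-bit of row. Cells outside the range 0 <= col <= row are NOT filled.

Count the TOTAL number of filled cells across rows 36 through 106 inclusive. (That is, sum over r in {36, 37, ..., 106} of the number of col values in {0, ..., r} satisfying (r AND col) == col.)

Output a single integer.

Answer: 1102

Derivation:
r36=100100 pc2: +4 =4
r37=100101 pc3: +8 =12
r38=100110 pc3: +8 =20
r39=100111 pc4: +16 =36
r40=101000 pc2: +4 =40
r41=101001 pc3: +8 =48
r42=101010 pc3: +8 =56
r43=101011 pc4: +16 =72
r44=101100 pc3: +8 =80
r45=101101 pc4: +16 =96
r46=101110 pc4: +16 =112
r47=101111 pc5: +32 =144
r48=110000 pc2: +4 =148
r49=110001 pc3: +8 =156
r50=110010 pc3: +8 =164
r51=110011 pc4: +16 =180
r52=110100 pc3: +8 =188
r53=110101 pc4: +16 =204
r54=110110 pc4: +16 =220
r55=110111 pc5: +32 =252
r56=111000 pc3: +8 =260
r57=111001 pc4: +16 =276
r58=111010 pc4: +16 =292
r59=111011 pc5: +32 =324
r60=111100 pc4: +16 =340
r61=111101 pc5: +32 =372
r62=111110 pc5: +32 =404
r63=111111 pc6: +64 =468
r64=1000000 pc1: +2 =470
r65=1000001 pc2: +4 =474
r66=1000010 pc2: +4 =478
r67=1000011 pc3: +8 =486
r68=1000100 pc2: +4 =490
r69=1000101 pc3: +8 =498
r70=1000110 pc3: +8 =506
r71=1000111 pc4: +16 =522
r72=1001000 pc2: +4 =526
r73=1001001 pc3: +8 =534
r74=1001010 pc3: +8 =542
r75=1001011 pc4: +16 =558
r76=1001100 pc3: +8 =566
r77=1001101 pc4: +16 =582
r78=1001110 pc4: +16 =598
r79=1001111 pc5: +32 =630
r80=1010000 pc2: +4 =634
r81=1010001 pc3: +8 =642
r82=1010010 pc3: +8 =650
r83=1010011 pc4: +16 =666
r84=1010100 pc3: +8 =674
r85=1010101 pc4: +16 =690
r86=1010110 pc4: +16 =706
r87=1010111 pc5: +32 =738
r88=1011000 pc3: +8 =746
r89=1011001 pc4: +16 =762
r90=1011010 pc4: +16 =778
r91=1011011 pc5: +32 =810
r92=1011100 pc4: +16 =826
r93=1011101 pc5: +32 =858
r94=1011110 pc5: +32 =890
r95=1011111 pc6: +64 =954
r96=1100000 pc2: +4 =958
r97=1100001 pc3: +8 =966
r98=1100010 pc3: +8 =974
r99=1100011 pc4: +16 =990
r100=1100100 pc3: +8 =998
r101=1100101 pc4: +16 =1014
r102=1100110 pc4: +16 =1030
r103=1100111 pc5: +32 =1062
r104=1101000 pc3: +8 =1070
r105=1101001 pc4: +16 =1086
r106=1101010 pc4: +16 =1102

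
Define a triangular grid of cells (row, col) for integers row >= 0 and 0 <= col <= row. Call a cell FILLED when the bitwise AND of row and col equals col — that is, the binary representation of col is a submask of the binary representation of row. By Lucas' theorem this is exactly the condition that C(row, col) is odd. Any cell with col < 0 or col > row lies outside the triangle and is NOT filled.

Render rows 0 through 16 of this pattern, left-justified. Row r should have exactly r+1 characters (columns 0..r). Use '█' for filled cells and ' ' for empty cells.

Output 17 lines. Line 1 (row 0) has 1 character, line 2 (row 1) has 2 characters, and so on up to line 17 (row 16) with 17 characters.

r0=0: █
r1=1: ██
r2=10: █ █
r3=11: ████
r4=100: █   █
r5=101: ██  ██
r6=110: █ █ █ █
r7=111: ████████
r8=1000: █       █
r9=1001: ██      ██
r10=1010: █ █     █ █
r11=1011: ████    ████
r12=1100: █   █   █   █
r13=1101: ██  ██  ██  ██
r14=1110: █ █ █ █ █ █ █ █
r15=1111: ████████████████
r16=10000: █               █

Answer: █
██
█ █
████
█   █
██  ██
█ █ █ █
████████
█       █
██      ██
█ █     █ █
████    ████
█   █   █   █
██  ██  ██  ██
█ █ █ █ █ █ █ █
████████████████
█               █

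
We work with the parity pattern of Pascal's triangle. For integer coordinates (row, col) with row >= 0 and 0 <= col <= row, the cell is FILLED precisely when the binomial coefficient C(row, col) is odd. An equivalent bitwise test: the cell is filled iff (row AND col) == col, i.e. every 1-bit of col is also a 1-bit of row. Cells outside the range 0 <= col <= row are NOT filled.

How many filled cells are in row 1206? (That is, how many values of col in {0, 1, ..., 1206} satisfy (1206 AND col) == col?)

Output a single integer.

1206 in binary = 10010110110
popcount(1206) = number of 1-bits in 10010110110 = 6
A col c satisfies (1206 AND c) == c iff every set bit of c is also set in 1206; each of the 6 set bits of 1206 can independently be on or off in c.
count = 2^6 = 64

Answer: 64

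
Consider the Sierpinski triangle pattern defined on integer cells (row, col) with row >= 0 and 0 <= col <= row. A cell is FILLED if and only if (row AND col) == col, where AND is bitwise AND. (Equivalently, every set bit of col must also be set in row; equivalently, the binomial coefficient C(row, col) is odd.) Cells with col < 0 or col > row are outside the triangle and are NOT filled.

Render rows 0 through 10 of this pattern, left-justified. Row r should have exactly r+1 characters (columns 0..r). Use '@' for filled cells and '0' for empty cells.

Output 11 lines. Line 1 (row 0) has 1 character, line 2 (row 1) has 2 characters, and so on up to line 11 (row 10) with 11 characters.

r0=0: @
r1=1: @@
r2=10: @0@
r3=11: @@@@
r4=100: @000@
r5=101: @@00@@
r6=110: @0@0@0@
r7=111: @@@@@@@@
r8=1000: @0000000@
r9=1001: @@000000@@
r10=1010: @0@00000@0@

Answer: @
@@
@0@
@@@@
@000@
@@00@@
@0@0@0@
@@@@@@@@
@0000000@
@@000000@@
@0@00000@0@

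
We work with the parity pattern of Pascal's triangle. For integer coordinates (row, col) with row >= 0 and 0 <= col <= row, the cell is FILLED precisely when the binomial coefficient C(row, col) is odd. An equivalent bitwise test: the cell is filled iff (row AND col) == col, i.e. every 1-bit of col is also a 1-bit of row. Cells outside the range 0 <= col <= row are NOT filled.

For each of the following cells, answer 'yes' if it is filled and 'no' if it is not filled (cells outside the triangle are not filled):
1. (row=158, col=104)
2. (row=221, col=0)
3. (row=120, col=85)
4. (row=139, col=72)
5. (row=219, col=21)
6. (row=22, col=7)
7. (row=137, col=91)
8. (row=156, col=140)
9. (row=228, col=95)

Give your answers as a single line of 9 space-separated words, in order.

Answer: no yes no no no no no yes no

Derivation:
(158,104): row=0b10011110, col=0b1101000, row AND col = 0b1000 = 8; 8 != 104 -> empty
(221,0): row=0b11011101, col=0b0, row AND col = 0b0 = 0; 0 == 0 -> filled
(120,85): row=0b1111000, col=0b1010101, row AND col = 0b1010000 = 80; 80 != 85 -> empty
(139,72): row=0b10001011, col=0b1001000, row AND col = 0b1000 = 8; 8 != 72 -> empty
(219,21): row=0b11011011, col=0b10101, row AND col = 0b10001 = 17; 17 != 21 -> empty
(22,7): row=0b10110, col=0b111, row AND col = 0b110 = 6; 6 != 7 -> empty
(137,91): row=0b10001001, col=0b1011011, row AND col = 0b1001 = 9; 9 != 91 -> empty
(156,140): row=0b10011100, col=0b10001100, row AND col = 0b10001100 = 140; 140 == 140 -> filled
(228,95): row=0b11100100, col=0b1011111, row AND col = 0b1000100 = 68; 68 != 95 -> empty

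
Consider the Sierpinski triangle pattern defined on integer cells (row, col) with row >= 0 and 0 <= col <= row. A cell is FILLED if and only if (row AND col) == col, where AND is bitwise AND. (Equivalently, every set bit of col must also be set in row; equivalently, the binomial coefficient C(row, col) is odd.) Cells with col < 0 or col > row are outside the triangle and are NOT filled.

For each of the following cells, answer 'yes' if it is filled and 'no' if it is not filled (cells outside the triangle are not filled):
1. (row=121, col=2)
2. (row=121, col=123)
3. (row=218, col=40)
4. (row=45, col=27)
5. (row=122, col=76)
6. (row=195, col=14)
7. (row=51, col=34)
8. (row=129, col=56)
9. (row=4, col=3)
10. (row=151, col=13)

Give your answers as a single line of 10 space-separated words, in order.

Answer: no no no no no no yes no no no

Derivation:
(121,2): row=0b1111001, col=0b10, row AND col = 0b0 = 0; 0 != 2 -> empty
(121,123): col outside [0, 121] -> not filled
(218,40): row=0b11011010, col=0b101000, row AND col = 0b1000 = 8; 8 != 40 -> empty
(45,27): row=0b101101, col=0b11011, row AND col = 0b1001 = 9; 9 != 27 -> empty
(122,76): row=0b1111010, col=0b1001100, row AND col = 0b1001000 = 72; 72 != 76 -> empty
(195,14): row=0b11000011, col=0b1110, row AND col = 0b10 = 2; 2 != 14 -> empty
(51,34): row=0b110011, col=0b100010, row AND col = 0b100010 = 34; 34 == 34 -> filled
(129,56): row=0b10000001, col=0b111000, row AND col = 0b0 = 0; 0 != 56 -> empty
(4,3): row=0b100, col=0b11, row AND col = 0b0 = 0; 0 != 3 -> empty
(151,13): row=0b10010111, col=0b1101, row AND col = 0b101 = 5; 5 != 13 -> empty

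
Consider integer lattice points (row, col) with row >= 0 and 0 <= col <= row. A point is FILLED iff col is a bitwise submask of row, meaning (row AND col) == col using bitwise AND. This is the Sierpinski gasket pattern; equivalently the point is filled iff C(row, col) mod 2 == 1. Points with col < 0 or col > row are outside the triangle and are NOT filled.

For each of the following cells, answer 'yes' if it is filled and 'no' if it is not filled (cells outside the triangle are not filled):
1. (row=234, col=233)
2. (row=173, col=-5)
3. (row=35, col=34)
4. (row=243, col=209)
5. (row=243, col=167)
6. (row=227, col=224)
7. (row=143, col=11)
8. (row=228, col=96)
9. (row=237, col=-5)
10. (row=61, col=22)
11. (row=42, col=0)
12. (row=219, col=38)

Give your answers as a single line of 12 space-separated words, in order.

Answer: no no yes yes no yes yes yes no no yes no

Derivation:
(234,233): row=0b11101010, col=0b11101001, row AND col = 0b11101000 = 232; 232 != 233 -> empty
(173,-5): col outside [0, 173] -> not filled
(35,34): row=0b100011, col=0b100010, row AND col = 0b100010 = 34; 34 == 34 -> filled
(243,209): row=0b11110011, col=0b11010001, row AND col = 0b11010001 = 209; 209 == 209 -> filled
(243,167): row=0b11110011, col=0b10100111, row AND col = 0b10100011 = 163; 163 != 167 -> empty
(227,224): row=0b11100011, col=0b11100000, row AND col = 0b11100000 = 224; 224 == 224 -> filled
(143,11): row=0b10001111, col=0b1011, row AND col = 0b1011 = 11; 11 == 11 -> filled
(228,96): row=0b11100100, col=0b1100000, row AND col = 0b1100000 = 96; 96 == 96 -> filled
(237,-5): col outside [0, 237] -> not filled
(61,22): row=0b111101, col=0b10110, row AND col = 0b10100 = 20; 20 != 22 -> empty
(42,0): row=0b101010, col=0b0, row AND col = 0b0 = 0; 0 == 0 -> filled
(219,38): row=0b11011011, col=0b100110, row AND col = 0b10 = 2; 2 != 38 -> empty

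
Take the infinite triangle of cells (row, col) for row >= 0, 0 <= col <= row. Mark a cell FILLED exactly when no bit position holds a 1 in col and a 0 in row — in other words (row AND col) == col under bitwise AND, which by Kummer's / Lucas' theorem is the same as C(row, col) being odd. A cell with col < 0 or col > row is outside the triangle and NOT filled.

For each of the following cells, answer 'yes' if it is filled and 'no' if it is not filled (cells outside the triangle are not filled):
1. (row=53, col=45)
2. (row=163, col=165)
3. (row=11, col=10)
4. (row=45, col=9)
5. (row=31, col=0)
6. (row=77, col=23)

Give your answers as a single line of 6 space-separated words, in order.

Answer: no no yes yes yes no

Derivation:
(53,45): row=0b110101, col=0b101101, row AND col = 0b100101 = 37; 37 != 45 -> empty
(163,165): col outside [0, 163] -> not filled
(11,10): row=0b1011, col=0b1010, row AND col = 0b1010 = 10; 10 == 10 -> filled
(45,9): row=0b101101, col=0b1001, row AND col = 0b1001 = 9; 9 == 9 -> filled
(31,0): row=0b11111, col=0b0, row AND col = 0b0 = 0; 0 == 0 -> filled
(77,23): row=0b1001101, col=0b10111, row AND col = 0b101 = 5; 5 != 23 -> empty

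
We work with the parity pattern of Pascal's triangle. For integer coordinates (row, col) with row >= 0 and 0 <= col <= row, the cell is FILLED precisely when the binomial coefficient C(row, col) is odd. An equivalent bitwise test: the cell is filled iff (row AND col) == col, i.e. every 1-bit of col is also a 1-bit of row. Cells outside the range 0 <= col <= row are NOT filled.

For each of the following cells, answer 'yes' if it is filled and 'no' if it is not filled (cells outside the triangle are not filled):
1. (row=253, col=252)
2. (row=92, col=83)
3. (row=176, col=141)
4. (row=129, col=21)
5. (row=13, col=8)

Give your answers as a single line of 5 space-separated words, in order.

Answer: yes no no no yes

Derivation:
(253,252): row=0b11111101, col=0b11111100, row AND col = 0b11111100 = 252; 252 == 252 -> filled
(92,83): row=0b1011100, col=0b1010011, row AND col = 0b1010000 = 80; 80 != 83 -> empty
(176,141): row=0b10110000, col=0b10001101, row AND col = 0b10000000 = 128; 128 != 141 -> empty
(129,21): row=0b10000001, col=0b10101, row AND col = 0b1 = 1; 1 != 21 -> empty
(13,8): row=0b1101, col=0b1000, row AND col = 0b1000 = 8; 8 == 8 -> filled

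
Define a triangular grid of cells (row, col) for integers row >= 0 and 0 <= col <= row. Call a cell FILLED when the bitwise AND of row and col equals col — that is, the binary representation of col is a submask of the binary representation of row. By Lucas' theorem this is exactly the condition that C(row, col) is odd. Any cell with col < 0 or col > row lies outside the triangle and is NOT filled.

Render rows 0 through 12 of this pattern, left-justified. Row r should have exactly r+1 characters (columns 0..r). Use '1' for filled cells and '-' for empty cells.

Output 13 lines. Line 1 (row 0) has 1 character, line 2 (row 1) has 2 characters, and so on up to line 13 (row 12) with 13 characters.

r0=0: 1
r1=1: 11
r2=10: 1-1
r3=11: 1111
r4=100: 1---1
r5=101: 11--11
r6=110: 1-1-1-1
r7=111: 11111111
r8=1000: 1-------1
r9=1001: 11------11
r10=1010: 1-1-----1-1
r11=1011: 1111----1111
r12=1100: 1---1---1---1

Answer: 1
11
1-1
1111
1---1
11--11
1-1-1-1
11111111
1-------1
11------11
1-1-----1-1
1111----1111
1---1---1---1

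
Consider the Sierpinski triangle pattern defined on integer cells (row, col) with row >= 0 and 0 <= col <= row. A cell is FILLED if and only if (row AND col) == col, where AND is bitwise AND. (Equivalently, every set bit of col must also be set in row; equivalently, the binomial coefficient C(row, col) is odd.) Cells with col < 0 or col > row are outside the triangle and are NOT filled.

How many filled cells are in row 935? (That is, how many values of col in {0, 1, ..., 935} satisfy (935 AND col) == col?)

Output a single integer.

Answer: 128

Derivation:
935 in binary = 1110100111
popcount(935) = number of 1-bits in 1110100111 = 7
A col c satisfies (935 AND c) == c iff every set bit of c is also set in 935; each of the 7 set bits of 935 can independently be on or off in c.
count = 2^7 = 128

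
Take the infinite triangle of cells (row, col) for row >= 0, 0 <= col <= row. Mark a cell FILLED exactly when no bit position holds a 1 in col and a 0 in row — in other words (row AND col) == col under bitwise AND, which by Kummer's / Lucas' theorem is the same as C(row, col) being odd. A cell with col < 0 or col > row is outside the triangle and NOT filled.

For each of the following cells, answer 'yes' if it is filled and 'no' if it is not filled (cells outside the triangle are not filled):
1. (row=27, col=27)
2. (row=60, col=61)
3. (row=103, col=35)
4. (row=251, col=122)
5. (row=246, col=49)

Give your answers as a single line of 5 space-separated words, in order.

(27,27): row=0b11011, col=0b11011, row AND col = 0b11011 = 27; 27 == 27 -> filled
(60,61): col outside [0, 60] -> not filled
(103,35): row=0b1100111, col=0b100011, row AND col = 0b100011 = 35; 35 == 35 -> filled
(251,122): row=0b11111011, col=0b1111010, row AND col = 0b1111010 = 122; 122 == 122 -> filled
(246,49): row=0b11110110, col=0b110001, row AND col = 0b110000 = 48; 48 != 49 -> empty

Answer: yes no yes yes no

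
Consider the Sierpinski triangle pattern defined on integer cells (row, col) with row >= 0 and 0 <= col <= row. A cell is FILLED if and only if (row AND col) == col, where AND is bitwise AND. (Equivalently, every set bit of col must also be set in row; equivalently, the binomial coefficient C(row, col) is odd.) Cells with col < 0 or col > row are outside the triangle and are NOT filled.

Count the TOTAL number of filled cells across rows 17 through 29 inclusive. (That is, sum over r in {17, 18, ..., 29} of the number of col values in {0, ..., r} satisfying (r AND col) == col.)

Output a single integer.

Answer: 112

Derivation:
r17=10001 pc2: +4 =4
r18=10010 pc2: +4 =8
r19=10011 pc3: +8 =16
r20=10100 pc2: +4 =20
r21=10101 pc3: +8 =28
r22=10110 pc3: +8 =36
r23=10111 pc4: +16 =52
r24=11000 pc2: +4 =56
r25=11001 pc3: +8 =64
r26=11010 pc3: +8 =72
r27=11011 pc4: +16 =88
r28=11100 pc3: +8 =96
r29=11101 pc4: +16 =112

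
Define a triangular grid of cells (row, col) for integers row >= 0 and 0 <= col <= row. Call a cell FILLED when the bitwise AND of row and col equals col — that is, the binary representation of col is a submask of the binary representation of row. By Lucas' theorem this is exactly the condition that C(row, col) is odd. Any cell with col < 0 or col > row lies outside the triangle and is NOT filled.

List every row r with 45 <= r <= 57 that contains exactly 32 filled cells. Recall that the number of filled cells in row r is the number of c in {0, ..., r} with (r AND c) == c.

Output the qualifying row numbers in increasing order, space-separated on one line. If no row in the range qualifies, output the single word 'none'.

Answer: 47 55

Derivation:
Row r has 2^popcount(r) filled cells, so we need popcount(r) = log2(32) = 5.
Scan r = 45..57 and keep those with exactly 5 one-bits:
r=45=101101 popcount=4 -> skip
r=46=101110 popcount=4 -> skip
r=47=101111 popcount=5 -> KEEP
r=48=110000 popcount=2 -> skip
r=49=110001 popcount=3 -> skip
r=50=110010 popcount=3 -> skip
r=51=110011 popcount=4 -> skip
r=52=110100 popcount=3 -> skip
r=53=110101 popcount=4 -> skip
r=54=110110 popcount=4 -> skip
r=55=110111 popcount=5 -> KEEP
r=56=111000 popcount=3 -> skip
r=57=111001 popcount=4 -> skip
Kept rows: 47 55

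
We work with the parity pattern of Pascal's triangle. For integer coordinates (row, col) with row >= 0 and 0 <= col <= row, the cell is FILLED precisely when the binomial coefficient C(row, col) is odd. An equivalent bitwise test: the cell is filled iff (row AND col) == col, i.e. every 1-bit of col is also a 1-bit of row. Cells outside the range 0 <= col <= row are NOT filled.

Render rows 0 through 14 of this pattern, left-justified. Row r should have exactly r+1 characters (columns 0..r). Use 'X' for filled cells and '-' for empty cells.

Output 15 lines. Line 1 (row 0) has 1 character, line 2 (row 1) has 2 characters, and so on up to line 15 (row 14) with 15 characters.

Answer: X
XX
X-X
XXXX
X---X
XX--XX
X-X-X-X
XXXXXXXX
X-------X
XX------XX
X-X-----X-X
XXXX----XXXX
X---X---X---X
XX--XX--XX--XX
X-X-X-X-X-X-X-X

Derivation:
r0=0: X
r1=1: XX
r2=10: X-X
r3=11: XXXX
r4=100: X---X
r5=101: XX--XX
r6=110: X-X-X-X
r7=111: XXXXXXXX
r8=1000: X-------X
r9=1001: XX------XX
r10=1010: X-X-----X-X
r11=1011: XXXX----XXXX
r12=1100: X---X---X---X
r13=1101: XX--XX--XX--XX
r14=1110: X-X-X-X-X-X-X-X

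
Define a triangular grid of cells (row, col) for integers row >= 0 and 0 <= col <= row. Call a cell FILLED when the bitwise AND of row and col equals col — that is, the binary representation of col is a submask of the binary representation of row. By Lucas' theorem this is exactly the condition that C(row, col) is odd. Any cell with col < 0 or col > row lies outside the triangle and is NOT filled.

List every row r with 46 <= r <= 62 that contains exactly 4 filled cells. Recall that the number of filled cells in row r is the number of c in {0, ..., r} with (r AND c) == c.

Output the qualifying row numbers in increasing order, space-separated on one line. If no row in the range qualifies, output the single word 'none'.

Answer: 48

Derivation:
Row r has 2^popcount(r) filled cells, so we need popcount(r) = log2(4) = 2.
Scan r = 46..62 and keep those with exactly 2 one-bits:
r=46=101110 popcount=4 -> skip
r=47=101111 popcount=5 -> skip
r=48=110000 popcount=2 -> KEEP
r=49=110001 popcount=3 -> skip
r=50=110010 popcount=3 -> skip
r=51=110011 popcount=4 -> skip
r=52=110100 popcount=3 -> skip
r=53=110101 popcount=4 -> skip
r=54=110110 popcount=4 -> skip
r=55=110111 popcount=5 -> skip
r=56=111000 popcount=3 -> skip
r=57=111001 popcount=4 -> skip
r=58=111010 popcount=4 -> skip
r=59=111011 popcount=5 -> skip
r=60=111100 popcount=4 -> skip
r=61=111101 popcount=5 -> skip
r=62=111110 popcount=5 -> skip
Kept rows: 48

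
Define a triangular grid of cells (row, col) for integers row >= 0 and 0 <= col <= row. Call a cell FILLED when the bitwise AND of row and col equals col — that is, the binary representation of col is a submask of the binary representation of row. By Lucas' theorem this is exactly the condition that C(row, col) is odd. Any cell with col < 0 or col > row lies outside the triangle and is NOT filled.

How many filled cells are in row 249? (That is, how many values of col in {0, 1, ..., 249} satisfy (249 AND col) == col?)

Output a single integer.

249 in binary = 11111001
popcount(249) = number of 1-bits in 11111001 = 6
A col c satisfies (249 AND c) == c iff every set bit of c is also set in 249; each of the 6 set bits of 249 can independently be on or off in c.
count = 2^6 = 64

Answer: 64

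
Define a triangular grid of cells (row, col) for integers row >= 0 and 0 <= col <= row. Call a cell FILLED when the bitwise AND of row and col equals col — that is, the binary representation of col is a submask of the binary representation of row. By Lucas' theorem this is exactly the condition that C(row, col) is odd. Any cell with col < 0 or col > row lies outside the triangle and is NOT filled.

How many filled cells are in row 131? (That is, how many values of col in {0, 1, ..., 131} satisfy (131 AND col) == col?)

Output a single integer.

131 in binary = 10000011
popcount(131) = number of 1-bits in 10000011 = 3
A col c satisfies (131 AND c) == c iff every set bit of c is also set in 131; each of the 3 set bits of 131 can independently be on or off in c.
count = 2^3 = 8

Answer: 8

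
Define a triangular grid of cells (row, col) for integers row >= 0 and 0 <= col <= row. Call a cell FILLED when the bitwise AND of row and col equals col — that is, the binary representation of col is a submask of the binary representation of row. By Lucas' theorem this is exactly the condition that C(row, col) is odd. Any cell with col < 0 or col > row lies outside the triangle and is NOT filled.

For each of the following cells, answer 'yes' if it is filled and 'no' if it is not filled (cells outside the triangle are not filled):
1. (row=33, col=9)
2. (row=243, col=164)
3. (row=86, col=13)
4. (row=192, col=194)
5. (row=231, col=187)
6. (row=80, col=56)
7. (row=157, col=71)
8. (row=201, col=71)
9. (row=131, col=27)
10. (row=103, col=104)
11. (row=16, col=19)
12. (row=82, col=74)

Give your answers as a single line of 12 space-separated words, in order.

Answer: no no no no no no no no no no no no

Derivation:
(33,9): row=0b100001, col=0b1001, row AND col = 0b1 = 1; 1 != 9 -> empty
(243,164): row=0b11110011, col=0b10100100, row AND col = 0b10100000 = 160; 160 != 164 -> empty
(86,13): row=0b1010110, col=0b1101, row AND col = 0b100 = 4; 4 != 13 -> empty
(192,194): col outside [0, 192] -> not filled
(231,187): row=0b11100111, col=0b10111011, row AND col = 0b10100011 = 163; 163 != 187 -> empty
(80,56): row=0b1010000, col=0b111000, row AND col = 0b10000 = 16; 16 != 56 -> empty
(157,71): row=0b10011101, col=0b1000111, row AND col = 0b101 = 5; 5 != 71 -> empty
(201,71): row=0b11001001, col=0b1000111, row AND col = 0b1000001 = 65; 65 != 71 -> empty
(131,27): row=0b10000011, col=0b11011, row AND col = 0b11 = 3; 3 != 27 -> empty
(103,104): col outside [0, 103] -> not filled
(16,19): col outside [0, 16] -> not filled
(82,74): row=0b1010010, col=0b1001010, row AND col = 0b1000010 = 66; 66 != 74 -> empty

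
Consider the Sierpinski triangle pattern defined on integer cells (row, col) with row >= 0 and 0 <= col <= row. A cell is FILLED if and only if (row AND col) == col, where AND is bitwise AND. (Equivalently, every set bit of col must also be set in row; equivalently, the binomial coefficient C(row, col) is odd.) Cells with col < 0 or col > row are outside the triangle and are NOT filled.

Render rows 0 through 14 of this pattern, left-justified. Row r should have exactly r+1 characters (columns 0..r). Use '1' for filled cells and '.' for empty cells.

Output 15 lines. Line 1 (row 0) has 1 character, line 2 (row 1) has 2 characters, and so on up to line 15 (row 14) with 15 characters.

r0=0: 1
r1=1: 11
r2=10: 1.1
r3=11: 1111
r4=100: 1...1
r5=101: 11..11
r6=110: 1.1.1.1
r7=111: 11111111
r8=1000: 1.......1
r9=1001: 11......11
r10=1010: 1.1.....1.1
r11=1011: 1111....1111
r12=1100: 1...1...1...1
r13=1101: 11..11..11..11
r14=1110: 1.1.1.1.1.1.1.1

Answer: 1
11
1.1
1111
1...1
11..11
1.1.1.1
11111111
1.......1
11......11
1.1.....1.1
1111....1111
1...1...1...1
11..11..11..11
1.1.1.1.1.1.1.1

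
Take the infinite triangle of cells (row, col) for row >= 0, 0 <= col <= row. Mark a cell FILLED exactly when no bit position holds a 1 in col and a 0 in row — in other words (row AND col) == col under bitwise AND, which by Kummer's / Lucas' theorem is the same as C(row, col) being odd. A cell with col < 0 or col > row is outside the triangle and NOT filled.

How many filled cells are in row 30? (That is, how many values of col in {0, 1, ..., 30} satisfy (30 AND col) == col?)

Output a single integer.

30 in binary = 11110
popcount(30) = number of 1-bits in 11110 = 4
A col c satisfies (30 AND c) == c iff every set bit of c is also set in 30; each of the 4 set bits of 30 can independently be on or off in c.
count = 2^4 = 16

Answer: 16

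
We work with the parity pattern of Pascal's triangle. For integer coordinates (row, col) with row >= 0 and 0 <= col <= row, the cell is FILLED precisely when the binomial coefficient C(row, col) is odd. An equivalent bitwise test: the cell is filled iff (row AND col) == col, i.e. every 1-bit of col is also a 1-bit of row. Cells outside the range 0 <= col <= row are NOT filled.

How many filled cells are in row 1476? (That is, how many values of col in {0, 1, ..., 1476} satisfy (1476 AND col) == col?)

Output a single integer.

1476 in binary = 10111000100
popcount(1476) = number of 1-bits in 10111000100 = 5
A col c satisfies (1476 AND c) == c iff every set bit of c is also set in 1476; each of the 5 set bits of 1476 can independently be on or off in c.
count = 2^5 = 32

Answer: 32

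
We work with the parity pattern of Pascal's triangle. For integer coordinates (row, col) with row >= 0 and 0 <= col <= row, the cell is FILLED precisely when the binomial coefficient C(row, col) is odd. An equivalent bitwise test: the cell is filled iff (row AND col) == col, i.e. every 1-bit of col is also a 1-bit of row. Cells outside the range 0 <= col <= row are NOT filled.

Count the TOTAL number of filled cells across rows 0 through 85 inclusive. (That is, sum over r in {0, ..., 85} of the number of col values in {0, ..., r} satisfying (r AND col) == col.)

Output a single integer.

Answer: 951

Derivation:
r0=0 pc0: +1 =1
r1=1 pc1: +2 =3
r2=10 pc1: +2 =5
r3=11 pc2: +4 =9
r4=100 pc1: +2 =11
r5=101 pc2: +4 =15
r6=110 pc2: +4 =19
r7=111 pc3: +8 =27
r8=1000 pc1: +2 =29
r9=1001 pc2: +4 =33
r10=1010 pc2: +4 =37
r11=1011 pc3: +8 =45
r12=1100 pc2: +4 =49
r13=1101 pc3: +8 =57
r14=1110 pc3: +8 =65
r15=1111 pc4: +16 =81
r16=10000 pc1: +2 =83
r17=10001 pc2: +4 =87
r18=10010 pc2: +4 =91
r19=10011 pc3: +8 =99
r20=10100 pc2: +4 =103
r21=10101 pc3: +8 =111
r22=10110 pc3: +8 =119
r23=10111 pc4: +16 =135
r24=11000 pc2: +4 =139
r25=11001 pc3: +8 =147
r26=11010 pc3: +8 =155
r27=11011 pc4: +16 =171
r28=11100 pc3: +8 =179
r29=11101 pc4: +16 =195
r30=11110 pc4: +16 =211
r31=11111 pc5: +32 =243
r32=100000 pc1: +2 =245
r33=100001 pc2: +4 =249
r34=100010 pc2: +4 =253
r35=100011 pc3: +8 =261
r36=100100 pc2: +4 =265
r37=100101 pc3: +8 =273
r38=100110 pc3: +8 =281
r39=100111 pc4: +16 =297
r40=101000 pc2: +4 =301
r41=101001 pc3: +8 =309
r42=101010 pc3: +8 =317
r43=101011 pc4: +16 =333
r44=101100 pc3: +8 =341
r45=101101 pc4: +16 =357
r46=101110 pc4: +16 =373
r47=101111 pc5: +32 =405
r48=110000 pc2: +4 =409
r49=110001 pc3: +8 =417
r50=110010 pc3: +8 =425
r51=110011 pc4: +16 =441
r52=110100 pc3: +8 =449
r53=110101 pc4: +16 =465
r54=110110 pc4: +16 =481
r55=110111 pc5: +32 =513
r56=111000 pc3: +8 =521
r57=111001 pc4: +16 =537
r58=111010 pc4: +16 =553
r59=111011 pc5: +32 =585
r60=111100 pc4: +16 =601
r61=111101 pc5: +32 =633
r62=111110 pc5: +32 =665
r63=111111 pc6: +64 =729
r64=1000000 pc1: +2 =731
r65=1000001 pc2: +4 =735
r66=1000010 pc2: +4 =739
r67=1000011 pc3: +8 =747
r68=1000100 pc2: +4 =751
r69=1000101 pc3: +8 =759
r70=1000110 pc3: +8 =767
r71=1000111 pc4: +16 =783
r72=1001000 pc2: +4 =787
r73=1001001 pc3: +8 =795
r74=1001010 pc3: +8 =803
r75=1001011 pc4: +16 =819
r76=1001100 pc3: +8 =827
r77=1001101 pc4: +16 =843
r78=1001110 pc4: +16 =859
r79=1001111 pc5: +32 =891
r80=1010000 pc2: +4 =895
r81=1010001 pc3: +8 =903
r82=1010010 pc3: +8 =911
r83=1010011 pc4: +16 =927
r84=1010100 pc3: +8 =935
r85=1010101 pc4: +16 =951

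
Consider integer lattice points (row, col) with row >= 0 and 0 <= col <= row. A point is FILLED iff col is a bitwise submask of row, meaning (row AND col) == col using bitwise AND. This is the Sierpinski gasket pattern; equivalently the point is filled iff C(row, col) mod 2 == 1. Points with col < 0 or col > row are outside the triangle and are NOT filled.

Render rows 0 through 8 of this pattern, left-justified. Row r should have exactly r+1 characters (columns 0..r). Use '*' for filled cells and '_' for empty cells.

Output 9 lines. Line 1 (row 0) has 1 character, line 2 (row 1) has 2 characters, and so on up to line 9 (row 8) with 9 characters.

Answer: *
**
*_*
****
*___*
**__**
*_*_*_*
********
*_______*

Derivation:
r0=0: *
r1=1: **
r2=10: *_*
r3=11: ****
r4=100: *___*
r5=101: **__**
r6=110: *_*_*_*
r7=111: ********
r8=1000: *_______*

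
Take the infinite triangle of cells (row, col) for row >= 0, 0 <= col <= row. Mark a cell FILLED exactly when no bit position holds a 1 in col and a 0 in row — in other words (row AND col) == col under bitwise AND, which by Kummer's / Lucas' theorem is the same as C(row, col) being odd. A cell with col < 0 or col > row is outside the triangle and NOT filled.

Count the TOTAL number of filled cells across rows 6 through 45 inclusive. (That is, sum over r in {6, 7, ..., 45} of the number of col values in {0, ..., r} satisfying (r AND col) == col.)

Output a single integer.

r6=110 pc2: +4 =4
r7=111 pc3: +8 =12
r8=1000 pc1: +2 =14
r9=1001 pc2: +4 =18
r10=1010 pc2: +4 =22
r11=1011 pc3: +8 =30
r12=1100 pc2: +4 =34
r13=1101 pc3: +8 =42
r14=1110 pc3: +8 =50
r15=1111 pc4: +16 =66
r16=10000 pc1: +2 =68
r17=10001 pc2: +4 =72
r18=10010 pc2: +4 =76
r19=10011 pc3: +8 =84
r20=10100 pc2: +4 =88
r21=10101 pc3: +8 =96
r22=10110 pc3: +8 =104
r23=10111 pc4: +16 =120
r24=11000 pc2: +4 =124
r25=11001 pc3: +8 =132
r26=11010 pc3: +8 =140
r27=11011 pc4: +16 =156
r28=11100 pc3: +8 =164
r29=11101 pc4: +16 =180
r30=11110 pc4: +16 =196
r31=11111 pc5: +32 =228
r32=100000 pc1: +2 =230
r33=100001 pc2: +4 =234
r34=100010 pc2: +4 =238
r35=100011 pc3: +8 =246
r36=100100 pc2: +4 =250
r37=100101 pc3: +8 =258
r38=100110 pc3: +8 =266
r39=100111 pc4: +16 =282
r40=101000 pc2: +4 =286
r41=101001 pc3: +8 =294
r42=101010 pc3: +8 =302
r43=101011 pc4: +16 =318
r44=101100 pc3: +8 =326
r45=101101 pc4: +16 =342

Answer: 342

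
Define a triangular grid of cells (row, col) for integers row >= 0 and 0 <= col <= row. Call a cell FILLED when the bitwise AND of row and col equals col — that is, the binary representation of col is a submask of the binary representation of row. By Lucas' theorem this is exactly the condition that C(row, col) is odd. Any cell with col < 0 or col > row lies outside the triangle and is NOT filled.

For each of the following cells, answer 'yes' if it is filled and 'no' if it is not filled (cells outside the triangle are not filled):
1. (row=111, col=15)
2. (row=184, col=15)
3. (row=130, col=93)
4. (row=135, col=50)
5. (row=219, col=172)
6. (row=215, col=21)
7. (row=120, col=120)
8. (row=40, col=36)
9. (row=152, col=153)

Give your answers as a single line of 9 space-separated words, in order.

Answer: yes no no no no yes yes no no

Derivation:
(111,15): row=0b1101111, col=0b1111, row AND col = 0b1111 = 15; 15 == 15 -> filled
(184,15): row=0b10111000, col=0b1111, row AND col = 0b1000 = 8; 8 != 15 -> empty
(130,93): row=0b10000010, col=0b1011101, row AND col = 0b0 = 0; 0 != 93 -> empty
(135,50): row=0b10000111, col=0b110010, row AND col = 0b10 = 2; 2 != 50 -> empty
(219,172): row=0b11011011, col=0b10101100, row AND col = 0b10001000 = 136; 136 != 172 -> empty
(215,21): row=0b11010111, col=0b10101, row AND col = 0b10101 = 21; 21 == 21 -> filled
(120,120): row=0b1111000, col=0b1111000, row AND col = 0b1111000 = 120; 120 == 120 -> filled
(40,36): row=0b101000, col=0b100100, row AND col = 0b100000 = 32; 32 != 36 -> empty
(152,153): col outside [0, 152] -> not filled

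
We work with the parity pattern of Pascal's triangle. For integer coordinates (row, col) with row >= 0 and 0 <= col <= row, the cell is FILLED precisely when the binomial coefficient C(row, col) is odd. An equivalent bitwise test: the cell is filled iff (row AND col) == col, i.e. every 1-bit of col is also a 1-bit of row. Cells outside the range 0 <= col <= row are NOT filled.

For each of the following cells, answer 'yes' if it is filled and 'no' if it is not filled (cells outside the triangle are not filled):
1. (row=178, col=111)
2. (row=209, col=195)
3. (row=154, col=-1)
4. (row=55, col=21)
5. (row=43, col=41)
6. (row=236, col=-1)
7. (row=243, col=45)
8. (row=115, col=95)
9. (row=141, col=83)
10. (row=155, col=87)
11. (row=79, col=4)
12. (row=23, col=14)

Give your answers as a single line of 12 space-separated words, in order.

Answer: no no no yes yes no no no no no yes no

Derivation:
(178,111): row=0b10110010, col=0b1101111, row AND col = 0b100010 = 34; 34 != 111 -> empty
(209,195): row=0b11010001, col=0b11000011, row AND col = 0b11000001 = 193; 193 != 195 -> empty
(154,-1): col outside [0, 154] -> not filled
(55,21): row=0b110111, col=0b10101, row AND col = 0b10101 = 21; 21 == 21 -> filled
(43,41): row=0b101011, col=0b101001, row AND col = 0b101001 = 41; 41 == 41 -> filled
(236,-1): col outside [0, 236] -> not filled
(243,45): row=0b11110011, col=0b101101, row AND col = 0b100001 = 33; 33 != 45 -> empty
(115,95): row=0b1110011, col=0b1011111, row AND col = 0b1010011 = 83; 83 != 95 -> empty
(141,83): row=0b10001101, col=0b1010011, row AND col = 0b1 = 1; 1 != 83 -> empty
(155,87): row=0b10011011, col=0b1010111, row AND col = 0b10011 = 19; 19 != 87 -> empty
(79,4): row=0b1001111, col=0b100, row AND col = 0b100 = 4; 4 == 4 -> filled
(23,14): row=0b10111, col=0b1110, row AND col = 0b110 = 6; 6 != 14 -> empty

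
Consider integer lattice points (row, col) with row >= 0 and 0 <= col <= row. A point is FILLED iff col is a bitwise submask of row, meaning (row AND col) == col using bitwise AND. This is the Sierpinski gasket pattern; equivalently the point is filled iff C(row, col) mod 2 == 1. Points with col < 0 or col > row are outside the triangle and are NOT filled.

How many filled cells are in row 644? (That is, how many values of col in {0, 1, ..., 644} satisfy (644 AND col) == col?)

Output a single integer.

Answer: 8

Derivation:
644 in binary = 1010000100
popcount(644) = number of 1-bits in 1010000100 = 3
A col c satisfies (644 AND c) == c iff every set bit of c is also set in 644; each of the 3 set bits of 644 can independently be on or off in c.
count = 2^3 = 8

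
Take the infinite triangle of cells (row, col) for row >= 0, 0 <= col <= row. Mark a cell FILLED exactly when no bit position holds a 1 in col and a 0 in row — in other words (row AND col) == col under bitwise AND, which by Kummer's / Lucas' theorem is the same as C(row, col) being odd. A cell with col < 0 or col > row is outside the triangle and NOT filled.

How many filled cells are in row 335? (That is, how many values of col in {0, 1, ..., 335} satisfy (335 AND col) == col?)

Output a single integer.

Answer: 64

Derivation:
335 in binary = 101001111
popcount(335) = number of 1-bits in 101001111 = 6
A col c satisfies (335 AND c) == c iff every set bit of c is also set in 335; each of the 6 set bits of 335 can independently be on or off in c.
count = 2^6 = 64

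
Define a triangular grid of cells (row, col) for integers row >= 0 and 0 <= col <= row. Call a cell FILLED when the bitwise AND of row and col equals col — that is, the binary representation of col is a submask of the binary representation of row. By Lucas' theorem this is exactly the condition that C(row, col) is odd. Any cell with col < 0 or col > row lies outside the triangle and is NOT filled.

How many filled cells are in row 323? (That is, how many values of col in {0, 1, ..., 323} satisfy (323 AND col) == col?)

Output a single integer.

Answer: 16

Derivation:
323 in binary = 101000011
popcount(323) = number of 1-bits in 101000011 = 4
A col c satisfies (323 AND c) == c iff every set bit of c is also set in 323; each of the 4 set bits of 323 can independently be on or off in c.
count = 2^4 = 16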